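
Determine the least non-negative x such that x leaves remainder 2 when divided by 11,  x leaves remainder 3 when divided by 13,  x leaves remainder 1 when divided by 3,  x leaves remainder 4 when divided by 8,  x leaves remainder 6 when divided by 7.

The moduli are pairwise coprime; N = 11·13·3·8·7 = 24024.
N/11 = 2184; 2184 ≡ 6 (mod 11); 6·2 ≡ 1, so inverse 2.
N/13 = 1848; 1848 ≡ 2 (mod 13); 2·7 ≡ 1, so inverse 7.
N/3 = 8008; 8008 ≡ 1 (mod 3), inverse 1.
N/8 = 3003; 3003 ≡ 3 (mod 8); 3·3 ≡ 1, so inverse 3.
N/7 = 3432; 3432 ≡ 2 (mod 7); 2·4 ≡ 1, so inverse 4.
x ≡ 2·2184·2 + 3·1848·7 + 1·8008·1 + 4·3003·3 + 6·3432·4 = 173956.
173956 mod 24024 = 5788.

5788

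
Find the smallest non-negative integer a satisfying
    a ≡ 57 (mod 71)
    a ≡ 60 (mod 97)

1903

Combine the congruences pairwise.
From a ≡ 57 (mod 71) write a = 57 + 71t. Substituting into a ≡ 60 (mod 97) gives 71t ≡ 3 (mod 97), and since 71⁻¹ ≡ 41 (mod 97), t ≡ 26. Hence a ≡ 57 + 71·26 = 1903 (mod 6887).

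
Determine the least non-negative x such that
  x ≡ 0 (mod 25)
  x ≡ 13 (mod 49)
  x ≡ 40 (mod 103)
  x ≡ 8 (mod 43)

The moduli are pairwise coprime; N = 25·49·103·43 = 5425525.
N/25 = 217021; 217021 ≡ 21 (mod 25); 21·6 ≡ 1, so inverse 6.
N/49 = 110725; 110725 ≡ 34 (mod 49); 34·13 ≡ 1, so inverse 13.
N/103 = 52675; 52675 ≡ 42 (mod 103); 42·27 ≡ 1, so inverse 27.
N/43 = 126175; 126175 ≡ 13 (mod 43); 13·10 ≡ 1, so inverse 10.
x ≡ 0·217021·6 + 13·110725·13 + 40·52675·27 + 8·126175·10 = 85695525.
85695525 mod 5425525 = 4312650.

4312650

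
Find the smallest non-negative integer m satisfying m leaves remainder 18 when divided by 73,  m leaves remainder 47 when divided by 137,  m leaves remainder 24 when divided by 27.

The moduli are pairwise coprime; N = 73·137·27 = 270027.
N/73 = 3699; 3699 ≡ 49 (mod 73); 49·3 ≡ 1, so inverse 3.
N/137 = 1971; 1971 ≡ 53 (mod 137); 53·106 ≡ 1, so inverse 106.
N/27 = 10001; 10001 ≡ 11 (mod 27); 11·5 ≡ 1, so inverse 5.
m ≡ 18·3699·3 + 47·1971·106 + 24·10001·5 = 11219388.
11219388 mod 270027 = 148281.

148281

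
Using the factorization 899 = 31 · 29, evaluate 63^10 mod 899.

745

Mod 31: 63 ≡ 1; 1^10 ≡ 1 (mod 31).
Mod 29: 63 ≡ 5; 5^10 ≡ 20 (mod 29).
Combine by CRT: x ≡ 1 (mod 31), x ≡ 20 (mod 29) ⇒ x ≡ 745 (mod 899).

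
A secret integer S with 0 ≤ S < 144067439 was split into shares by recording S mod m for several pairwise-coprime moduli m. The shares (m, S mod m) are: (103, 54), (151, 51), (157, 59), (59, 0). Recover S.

Combine the congruences pairwise.
From S ≡ 54 (mod 103) write S = 54 + 103t. Substituting into S ≡ 51 (mod 151) gives 103t ≡ 148 (mod 151), and since 103⁻¹ ≡ 22 (mod 151), t ≡ 85. Hence S ≡ 54 + 103·85 = 8809 (mod 15553).
From S ≡ 8809 (mod 15553) write S = 8809 + 15553t. Substituting into S ≡ 59 (mod 157) gives 15553t ≡ 42 (mod 157), and since 10⁻¹ ≡ 110 (mod 157), t ≡ 67. Hence S ≡ 8809 + 15553·67 = 1050860 (mod 2441821).
From S ≡ 1050860 (mod 2441821) write S = 1050860 + 2441821t. Substituting into S ≡ 0 (mod 59) gives 2441821t ≡ 48 (mod 59), and since 47⁻¹ ≡ 54 (mod 59), t ≡ 55. Hence S ≡ 1050860 + 2441821·55 = 135351015 (mod 144067439).

135351015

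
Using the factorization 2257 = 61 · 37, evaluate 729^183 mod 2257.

1925

Mod 61: 729 ≡ 58; by Fermat, exponent reduces to 183 mod 60 = 3; 58^3 ≡ 34 (mod 61).
Mod 37: 729 ≡ 26; by Fermat, exponent reduces to 183 mod 36 = 3; 26^3 ≡ 1 (mod 37).
Combine by CRT: x ≡ 34 (mod 61), x ≡ 1 (mod 37) ⇒ x ≡ 1925 (mod 2257).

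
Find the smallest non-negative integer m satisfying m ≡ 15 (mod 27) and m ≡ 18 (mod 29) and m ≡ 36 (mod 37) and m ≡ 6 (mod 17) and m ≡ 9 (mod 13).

131127

The moduli are pairwise coprime; N = 27·29·37·17·13 = 6402591.
N/27 = 237133; 237133 ≡ 19 (mod 27); 19·10 ≡ 1, so inverse 10.
N/29 = 220779; 220779 ≡ 2 (mod 29); 2·15 ≡ 1, so inverse 15.
N/37 = 173043; 173043 ≡ 31 (mod 37); 31·6 ≡ 1, so inverse 6.
N/17 = 376623; 376623 ≡ 5 (mod 17); 5·7 ≡ 1, so inverse 7.
N/13 = 492507; 492507 ≡ 2 (mod 13); 2·7 ≡ 1, so inverse 7.
m ≡ 15·237133·10 + 18·220779·15 + 36·173043·6 + 6·376623·7 + 9·492507·7 = 179403675.
179403675 mod 6402591 = 131127.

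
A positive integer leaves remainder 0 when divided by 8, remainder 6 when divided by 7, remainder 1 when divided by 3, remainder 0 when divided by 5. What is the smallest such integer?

The moduli are pairwise coprime; N = 8·7·3·5 = 840.
N/8 = 105; 105 ≡ 1 (mod 8), inverse 1.
N/7 = 120; 120 ≡ 1 (mod 7), inverse 1.
N/3 = 280; 280 ≡ 1 (mod 3), inverse 1.
N/5 = 168; 168 ≡ 3 (mod 5); 3·2 ≡ 1, so inverse 2.
k ≡ 0·105·1 + 6·120·1 + 1·280·1 + 0·168·2 = 1000.
1000 mod 840 = 160.

160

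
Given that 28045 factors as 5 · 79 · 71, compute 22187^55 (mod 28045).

22683

Mod 5: 22187 ≡ 2; by Fermat, exponent reduces to 55 mod 4 = 3; 2^3 ≡ 3 (mod 5).
Mod 79: 22187 ≡ 67; 67^55 ≡ 10 (mod 79).
Mod 71: 22187 ≡ 35; 35^55 ≡ 34 (mod 71).
Combine by CRT: x ≡ 3 (mod 5), x ≡ 10 (mod 79), x ≡ 34 (mod 71) ⇒ x ≡ 22683 (mod 28045).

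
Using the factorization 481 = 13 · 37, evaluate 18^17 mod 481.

187

Mod 13: 18 ≡ 5; by Fermat, exponent reduces to 17 mod 12 = 5; 5^5 ≡ 5 (mod 13).
Mod 37: 18 ≡ 18; 18^17 ≡ 2 (mod 37).
Combine by CRT: x ≡ 5 (mod 13), x ≡ 2 (mod 37) ⇒ x ≡ 187 (mod 481).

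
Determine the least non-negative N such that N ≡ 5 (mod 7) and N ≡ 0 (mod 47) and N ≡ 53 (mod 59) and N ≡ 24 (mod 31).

414587

The moduli are pairwise coprime; M = 7·47·59·31 = 601741.
M/7 = 85963; 85963 ≡ 3 (mod 7); 3·5 ≡ 1, so inverse 5.
M/47 = 12803; 12803 ≡ 19 (mod 47); 19·5 ≡ 1, so inverse 5.
M/59 = 10199; 10199 ≡ 51 (mod 59); 51·22 ≡ 1, so inverse 22.
M/31 = 19411; 19411 ≡ 5 (mod 31); 5·25 ≡ 1, so inverse 25.
N ≡ 5·85963·5 + 0·12803·5 + 53·10199·22 + 24·19411·25 = 25687709.
25687709 mod 601741 = 414587.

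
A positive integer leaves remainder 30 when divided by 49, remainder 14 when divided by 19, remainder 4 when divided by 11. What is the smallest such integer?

8507

Combine the congruences pairwise.
From x ≡ 30 (mod 49) write x = 30 + 49t. Substituting into x ≡ 14 (mod 19) gives 49t ≡ 3 (mod 19), and since 11⁻¹ ≡ 7 (mod 19), t ≡ 2. Hence x ≡ 30 + 49·2 = 128 (mod 931).
From x ≡ 128 (mod 931) write x = 128 + 931t. Substituting into x ≡ 4 (mod 11) gives 931t ≡ 8 (mod 11), and since 7⁻¹ ≡ 8 (mod 11), t ≡ 9. Hence x ≡ 128 + 931·9 = 8507 (mod 10241).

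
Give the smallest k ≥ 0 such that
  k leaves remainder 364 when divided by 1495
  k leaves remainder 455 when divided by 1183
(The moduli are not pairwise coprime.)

63154

gcd(1495, 1183) = 13 and 13 | (455 − 364), so the pair is consistent; merging gives k ≡ 63154 (mod 136045), where 136045 = lcm(1495, 1183).
The solution is unique modulo lcm(1495, 1183) = 136045.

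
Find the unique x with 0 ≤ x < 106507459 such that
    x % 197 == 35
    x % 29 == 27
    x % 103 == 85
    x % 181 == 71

50196620

The moduli are pairwise coprime; N = 197·29·103·181 = 106507459.
N/197 = 540647; 540647 ≡ 79 (mod 197); 79·5 ≡ 1, so inverse 5.
N/29 = 3672671; 3672671 ≡ 24 (mod 29); 24·23 ≡ 1, so inverse 23.
N/103 = 1034053; 1034053 ≡ 36 (mod 103); 36·83 ≡ 1, so inverse 83.
N/181 = 588439; 588439 ≡ 8 (mod 181); 8·68 ≡ 1, so inverse 68.
x ≡ 35·540647·5 + 27·3672671·23 + 85·1034053·83 + 71·588439·68 = 12511569323.
12511569323 mod 106507459 = 50196620.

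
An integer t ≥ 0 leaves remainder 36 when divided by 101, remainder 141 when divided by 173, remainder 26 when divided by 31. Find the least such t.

249607

The moduli are pairwise coprime; N = 101·173·31 = 541663.
N/101 = 5363; 5363 ≡ 10 (mod 101); 10·91 ≡ 1, so inverse 91.
N/173 = 3131; 3131 ≡ 17 (mod 173); 17·112 ≡ 1, so inverse 112.
N/31 = 17473; 17473 ≡ 20 (mod 31); 20·14 ≡ 1, so inverse 14.
t ≡ 36·5363·91 + 141·3131·112 + 26·17473·14 = 73374112.
73374112 mod 541663 = 249607.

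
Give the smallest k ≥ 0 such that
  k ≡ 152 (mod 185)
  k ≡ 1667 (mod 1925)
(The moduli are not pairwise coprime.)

gcd(185, 1925) = 5 and 5 | (1667 − 152), so the pair is consistent; merging gives k ≡ 5517 (mod 71225), where 71225 = lcm(185, 1925).
The solution is unique modulo lcm(185, 1925) = 71225.

5517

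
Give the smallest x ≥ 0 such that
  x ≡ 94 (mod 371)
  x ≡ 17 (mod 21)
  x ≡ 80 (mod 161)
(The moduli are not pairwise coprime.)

gcd(371, 21) = 7 and 7 | (17 − 94), so the pair is consistent; merging gives x ≡ 836 (mod 1113), where 1113 = lcm(371, 21).
gcd(1113, 161) = 7 and 7 | (80 − 836), so the pair is consistent; merging gives x ≡ 9740 (mod 25599), where 25599 = lcm(1113, 161).
The solution is unique modulo lcm(371, 21, 161) = 25599.

9740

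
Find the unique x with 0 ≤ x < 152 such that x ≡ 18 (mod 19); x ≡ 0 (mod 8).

Combine the congruences pairwise.
From x ≡ 18 (mod 19) write x = 18 + 19t. Substituting into x ≡ 0 (mod 8) gives 19t ≡ 6 (mod 8), and since 3⁻¹ ≡ 3 (mod 8), t ≡ 2. Hence x ≡ 18 + 19·2 = 56 (mod 152).

56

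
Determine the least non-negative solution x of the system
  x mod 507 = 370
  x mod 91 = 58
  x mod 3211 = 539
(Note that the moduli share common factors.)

64759

Combine the congruences pairwise.
gcd(507, 91) = 13 and 13 | (58 − 370), so the pair is consistent; merging gives x ≡ 877 (mod 3549), where 3549 = lcm(507, 91).
gcd(3549, 3211) = 169 and 169 | (539 − 877), so the pair is consistent; merging gives x ≡ 64759 (mod 67431), where 67431 = lcm(3549, 3211).
The solution is unique modulo lcm(507, 91, 3211) = 67431.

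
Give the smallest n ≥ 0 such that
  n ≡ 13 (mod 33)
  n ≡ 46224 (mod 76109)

Combine the congruences pairwise.
gcd(33, 76109) = 11 and 11 | (46224 − 13), so the pair is consistent; merging gives n ≡ 198442 (mod 228327), where 228327 = lcm(33, 76109).
The solution is unique modulo lcm(33, 76109) = 228327.

198442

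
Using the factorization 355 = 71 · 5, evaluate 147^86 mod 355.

Mod 71: 147 ≡ 5; by Fermat, exponent reduces to 86 mod 70 = 16; 5^16 ≡ 5 (mod 71).
Mod 5: 147 ≡ 2; by Fermat, exponent reduces to 86 mod 4 = 2; 2^2 ≡ 4 (mod 5).
Combine by CRT: x ≡ 5 (mod 71), x ≡ 4 (mod 5) ⇒ x ≡ 289 (mod 355).

289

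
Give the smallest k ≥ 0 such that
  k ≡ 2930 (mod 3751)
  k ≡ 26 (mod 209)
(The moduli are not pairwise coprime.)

66697

gcd(3751, 209) = 11 and 11 | (26 − 2930), so the pair is consistent; merging gives k ≡ 66697 (mod 71269), where 71269 = lcm(3751, 209).
The solution is unique modulo lcm(3751, 209) = 71269.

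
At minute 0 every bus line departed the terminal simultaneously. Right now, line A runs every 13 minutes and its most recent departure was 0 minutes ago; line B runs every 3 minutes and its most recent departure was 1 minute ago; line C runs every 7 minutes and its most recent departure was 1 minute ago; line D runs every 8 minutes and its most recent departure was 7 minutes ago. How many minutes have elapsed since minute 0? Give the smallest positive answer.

From t ≡ 0 (mod 13) write t = 0 + 13s. Substituting into t ≡ 1 (mod 3) gives 13s ≡ 1 (mod 3), and since 1⁻¹ ≡ 1 (mod 3), s ≡ 1. Hence t ≡ 0 + 13·1 = 13 (mod 39).
From t ≡ 13 (mod 39) write t = 13 + 39s. Substituting into t ≡ 1 (mod 7) gives 39s ≡ 2 (mod 7), and since 4⁻¹ ≡ 2 (mod 7), s ≡ 4. Hence t ≡ 13 + 39·4 = 169 (mod 273).
From t ≡ 169 (mod 273) write t = 169 + 273s. Substituting into t ≡ 7 (mod 8) gives 273s ≡ 6 (mod 8), and since 1⁻¹ ≡ 1 (mod 8), s ≡ 6. Hence t ≡ 169 + 273·6 = 1807 (mod 2184).

1807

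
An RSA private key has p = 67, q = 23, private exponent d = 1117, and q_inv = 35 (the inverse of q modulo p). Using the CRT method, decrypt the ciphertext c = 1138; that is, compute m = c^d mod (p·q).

d_p = d mod (p−1) = 1117 mod 66 = 61; d_q = d mod (q−1) = 17.
m₁ = c^(d_p) mod p: c ≡ 66 (mod 67), and 66^61 mod 67 = 66.
m₂ = c^(d_q) mod q: c ≡ 11 (mod 23), and 11^17 mod 23 = 14.
h = q_inv·(m₁ − m₂) mod p = 35·(66 − 14) mod 67 = 11.
m = m₂ + h·q = 14 + 11·23 = 267.

267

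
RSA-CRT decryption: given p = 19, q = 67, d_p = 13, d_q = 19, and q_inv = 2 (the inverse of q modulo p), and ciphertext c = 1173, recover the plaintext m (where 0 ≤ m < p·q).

m₁ = c^(d_p) mod p: c ≡ 14 (mod 19), and 14^13 mod 19 = 2.
m₂ = c^(d_q) mod q: c ≡ 34 (mod 67), and 34^19 mod 67 = 31.
h = q_inv·(m₁ − m₂) mod p = 2·(2 − 31) mod 19 = 18.
m = m₂ + h·q = 31 + 18·67 = 1237.

1237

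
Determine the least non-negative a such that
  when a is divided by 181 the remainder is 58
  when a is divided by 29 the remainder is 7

239

From a ≡ 58 (mod 181) write a = 58 + 181t. Substituting into a ≡ 7 (mod 29) gives 181t ≡ 7 (mod 29), and since 7⁻¹ ≡ 25 (mod 29), t ≡ 1. Hence a ≡ 58 + 181·1 = 239 (mod 5249).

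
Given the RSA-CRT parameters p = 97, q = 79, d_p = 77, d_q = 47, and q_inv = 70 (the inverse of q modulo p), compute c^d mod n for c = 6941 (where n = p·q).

4854

m₁ = c^(d_p) mod p: c ≡ 54 (mod 97), and 54^77 mod 97 = 4.
m₂ = c^(d_q) mod q: c ≡ 68 (mod 79), and 68^47 mod 79 = 35.
h = q_inv·(m₁ − m₂) mod p = 70·(4 − 35) mod 97 = 61.
m = m₂ + h·q = 35 + 61·79 = 4854.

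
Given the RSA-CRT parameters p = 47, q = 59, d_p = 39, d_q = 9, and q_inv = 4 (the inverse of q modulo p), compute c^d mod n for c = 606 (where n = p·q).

816

m₁ = c^(d_p) mod p: c ≡ 42 (mod 47), and 42^39 mod 47 = 17.
m₂ = c^(d_q) mod q: c ≡ 16 (mod 59), and 16^9 mod 59 = 49.
h = q_inv·(m₁ − m₂) mod p = 4·(17 − 49) mod 47 = 13.
m = m₂ + h·q = 49 + 13·59 = 816.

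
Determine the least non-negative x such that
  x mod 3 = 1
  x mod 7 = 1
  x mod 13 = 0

169

The moduli are pairwise coprime; N = 3·7·13 = 273.
N/3 = 91; 91 ≡ 1 (mod 3), inverse 1.
N/7 = 39; 39 ≡ 4 (mod 7); 4·2 ≡ 1, so inverse 2.
N/13 = 21; 21 ≡ 8 (mod 13); 8·5 ≡ 1, so inverse 5.
x ≡ 1·91·1 + 1·39·2 + 0·21·5 = 169.
169 mod 273 = 169.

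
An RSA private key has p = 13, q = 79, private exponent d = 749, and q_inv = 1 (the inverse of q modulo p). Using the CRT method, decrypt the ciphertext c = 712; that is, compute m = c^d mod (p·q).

238

d_p = d mod (p−1) = 749 mod 12 = 5; d_q = d mod (q−1) = 47.
m₁ = c^(d_p) mod p: c ≡ 10 (mod 13), and 10^5 mod 13 = 4.
m₂ = c^(d_q) mod q: c ≡ 1 (mod 79), and 1^47 mod 79 = 1.
h = q_inv·(m₁ − m₂) mod p = 1·(4 − 1) mod 13 = 3.
m = m₂ + h·q = 1 + 3·79 = 238.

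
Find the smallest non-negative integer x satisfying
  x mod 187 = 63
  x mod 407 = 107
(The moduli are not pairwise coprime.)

4177

gcd(187, 407) = 11 and 11 | (107 − 63), so the pair is consistent; merging gives x ≡ 4177 (mod 6919), where 6919 = lcm(187, 407).
The solution is unique modulo lcm(187, 407) = 6919.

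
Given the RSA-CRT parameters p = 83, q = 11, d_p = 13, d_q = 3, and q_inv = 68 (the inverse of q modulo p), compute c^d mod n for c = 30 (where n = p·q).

644

m₁ = c^(d_p) mod p: c ≡ 30 (mod 83), and 30^13 mod 83 = 63.
m₂ = c^(d_q) mod q: c ≡ 8 (mod 11), and 8^3 mod 11 = 6.
h = q_inv·(m₁ − m₂) mod p = 68·(63 − 6) mod 83 = 58.
m = m₂ + h·q = 6 + 58·11 = 644.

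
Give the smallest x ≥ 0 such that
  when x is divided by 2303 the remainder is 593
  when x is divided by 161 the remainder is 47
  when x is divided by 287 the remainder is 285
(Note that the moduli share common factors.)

gcd(2303, 161) = 7 and 7 | (47 − 593), so the pair is consistent; merging gives x ≡ 5199 (mod 52969), where 52969 = lcm(2303, 161).
gcd(52969, 287) = 7 and 7 | (285 − 5199), so the pair is consistent; merging gives x ≡ 2070990 (mod 2171729), where 2171729 = lcm(52969, 287).
The solution is unique modulo lcm(2303, 161, 287) = 2171729.

2070990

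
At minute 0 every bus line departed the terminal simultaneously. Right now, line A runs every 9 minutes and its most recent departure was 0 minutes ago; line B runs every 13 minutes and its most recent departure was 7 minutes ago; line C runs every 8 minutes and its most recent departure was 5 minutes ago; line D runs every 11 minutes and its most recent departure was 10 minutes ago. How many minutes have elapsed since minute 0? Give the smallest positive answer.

7677

The moduli are pairwise coprime; N = 9·13·8·11 = 10296.
N/9 = 1144; 1144 ≡ 1 (mod 9), inverse 1.
N/13 = 792; 792 ≡ 12 (mod 13); 12·12 ≡ 1, so inverse 12.
N/8 = 1287; 1287 ≡ 7 (mod 8); 7·7 ≡ 1, so inverse 7.
N/11 = 936; 936 ≡ 1 (mod 11), inverse 1.
t ≡ 0·1144·1 + 7·792·12 + 5·1287·7 + 10·936·1 = 120933.
120933 mod 10296 = 7677.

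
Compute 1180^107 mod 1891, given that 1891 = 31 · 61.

Mod 31: 1180 ≡ 2; by Fermat, exponent reduces to 107 mod 30 = 17; 2^17 ≡ 4 (mod 31).
Mod 61: 1180 ≡ 21; by Fermat, exponent reduces to 107 mod 60 = 47; 21^47 ≡ 32 (mod 61).
Combine by CRT: x ≡ 4 (mod 31), x ≡ 32 (mod 61) ⇒ x ≡ 1740 (mod 1891).

1740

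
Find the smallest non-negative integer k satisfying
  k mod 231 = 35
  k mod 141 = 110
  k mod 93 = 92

334985

gcd(231, 141) = 3 and 3 | (110 − 35), so the pair is consistent; merging gives k ≡ 9275 (mod 10857), where 10857 = lcm(231, 141).
gcd(10857, 93) = 3 and 3 | (92 − 9275), so the pair is consistent; merging gives k ≡ 334985 (mod 336567), where 336567 = lcm(10857, 93).
The solution is unique modulo lcm(231, 141, 93) = 336567.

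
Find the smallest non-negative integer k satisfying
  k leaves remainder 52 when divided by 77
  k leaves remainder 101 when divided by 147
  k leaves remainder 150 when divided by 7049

gcd(77, 147) = 7 and 7 | (101 − 52), so the pair is consistent; merging gives k ≡ 1130 (mod 1617), where 1617 = lcm(77, 147).
gcd(1617, 7049) = 7 and 7 | (150 − 1130), so the pair is consistent; merging gives k ≡ 345551 (mod 1628319), where 1628319 = lcm(1617, 7049).
The solution is unique modulo lcm(77, 147, 7049) = 1628319.

345551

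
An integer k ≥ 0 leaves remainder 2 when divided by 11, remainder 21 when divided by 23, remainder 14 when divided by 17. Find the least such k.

1102

From k ≡ 2 (mod 11) write k = 2 + 11t. Substituting into k ≡ 21 (mod 23) gives 11t ≡ 19 (mod 23), and since 11⁻¹ ≡ 21 (mod 23), t ≡ 8. Hence k ≡ 2 + 11·8 = 90 (mod 253).
From k ≡ 90 (mod 253) write k = 90 + 253t. Substituting into k ≡ 14 (mod 17) gives 253t ≡ 9 (mod 17), and since 15⁻¹ ≡ 8 (mod 17), t ≡ 4. Hence k ≡ 90 + 253·4 = 1102 (mod 4301).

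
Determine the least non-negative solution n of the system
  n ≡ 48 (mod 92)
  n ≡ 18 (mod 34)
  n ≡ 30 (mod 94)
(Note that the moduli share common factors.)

44116

gcd(92, 34) = 2 and 2 | (18 − 48), so the pair is consistent; merging gives n ≡ 324 (mod 1564), where 1564 = lcm(92, 34).
gcd(1564, 94) = 2 and 2 | (30 − 324), so the pair is consistent; merging gives n ≡ 44116 (mod 73508), where 73508 = lcm(1564, 94).
The solution is unique modulo lcm(92, 34, 94) = 73508.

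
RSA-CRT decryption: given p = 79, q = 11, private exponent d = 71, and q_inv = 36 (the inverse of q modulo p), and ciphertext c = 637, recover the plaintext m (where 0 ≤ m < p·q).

329

d_p = d mod (p−1) = 71 mod 78 = 71; d_q = d mod (q−1) = 1.
m₁ = c^(d_p) mod p: c ≡ 5 (mod 79), and 5^71 mod 79 = 13.
m₂ = c^(d_q) mod q: c ≡ 10 (mod 11), and 10^1 mod 11 = 10.
h = q_inv·(m₁ − m₂) mod p = 36·(13 − 10) mod 79 = 29.
m = m₂ + h·q = 10 + 29·11 = 329.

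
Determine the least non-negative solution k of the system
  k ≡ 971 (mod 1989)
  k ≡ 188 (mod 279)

gcd(1989, 279) = 9 and 9 | (188 − 971), so the pair is consistent; merging gives k ≡ 34784 (mod 61659), where 61659 = lcm(1989, 279).
The solution is unique modulo lcm(1989, 279) = 61659.

34784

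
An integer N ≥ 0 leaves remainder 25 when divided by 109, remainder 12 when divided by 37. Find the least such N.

2750

From N ≡ 25 (mod 109) write N = 25 + 109t. Substituting into N ≡ 12 (mod 37) gives 109t ≡ 24 (mod 37), and since 35⁻¹ ≡ 18 (mod 37), t ≡ 25. Hence N ≡ 25 + 109·25 = 2750 (mod 4033).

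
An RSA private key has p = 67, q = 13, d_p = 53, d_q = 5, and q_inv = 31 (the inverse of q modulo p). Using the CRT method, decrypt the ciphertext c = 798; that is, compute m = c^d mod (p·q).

m₁ = c^(d_p) mod p: c ≡ 61 (mod 67), and 61^53 mod 67 = 12.
m₂ = c^(d_q) mod q: c ≡ 5 (mod 13), and 5^5 mod 13 = 5.
h = q_inv·(m₁ − m₂) mod p = 31·(12 − 5) mod 67 = 16.
m = m₂ + h·q = 5 + 16·13 = 213.

213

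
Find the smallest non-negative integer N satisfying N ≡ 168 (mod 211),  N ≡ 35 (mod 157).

Combine the congruences pairwise.
From N ≡ 168 (mod 211) write N = 168 + 211t. Substituting into N ≡ 35 (mod 157) gives 211t ≡ 24 (mod 157), and since 54⁻¹ ≡ 32 (mod 157), t ≡ 140. Hence N ≡ 168 + 211·140 = 29708 (mod 33127).

29708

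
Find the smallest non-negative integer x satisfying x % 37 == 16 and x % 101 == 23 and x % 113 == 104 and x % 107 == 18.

7357873

The moduli are pairwise coprime; N = 37·101·113·107 = 45184067.
N/37 = 1221191; 1221191 ≡ 6 (mod 37); 6·31 ≡ 1, so inverse 31.
N/101 = 447367; 447367 ≡ 38 (mod 101); 38·8 ≡ 1, so inverse 8.
N/113 = 399859; 399859 ≡ 65 (mod 113); 65·40 ≡ 1, so inverse 40.
N/107 = 422281; 422281 ≡ 59 (mod 107); 59·78 ≡ 1, so inverse 78.
x ≡ 16·1221191·31 + 23·447367·8 + 104·399859·40 + 18·422281·78 = 2944322228.
2944322228 mod 45184067 = 7357873.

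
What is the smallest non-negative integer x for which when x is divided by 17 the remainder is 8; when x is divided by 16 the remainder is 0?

144

Combine the congruences pairwise.
From x ≡ 8 (mod 17) write x = 8 + 17t. Substituting into x ≡ 0 (mod 16) gives 17t ≡ 8 (mod 16), and since 1⁻¹ ≡ 1 (mod 16), t ≡ 8. Hence x ≡ 8 + 17·8 = 144 (mod 272).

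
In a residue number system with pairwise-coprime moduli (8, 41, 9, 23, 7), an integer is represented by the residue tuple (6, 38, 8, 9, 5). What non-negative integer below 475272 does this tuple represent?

444806

Combine the congruences pairwise.
From x ≡ 6 (mod 8) write x = 6 + 8t. Substituting into x ≡ 38 (mod 41) gives 8t ≡ 32 (mod 41), and since 8⁻¹ ≡ 36 (mod 41), t ≡ 4. Hence x ≡ 6 + 8·4 = 38 (mod 328).
From x ≡ 38 (mod 328) write x = 38 + 328t. Substituting into x ≡ 8 (mod 9) gives 328t ≡ 6 (mod 9), and since 4⁻¹ ≡ 7 (mod 9), t ≡ 6. Hence x ≡ 38 + 328·6 = 2006 (mod 2952).
From x ≡ 2006 (mod 2952) write x = 2006 + 2952t. Substituting into x ≡ 9 (mod 23) gives 2952t ≡ 4 (mod 23), and since 8⁻¹ ≡ 3 (mod 23), t ≡ 12. Hence x ≡ 2006 + 2952·12 = 37430 (mod 67896).
From x ≡ 37430 (mod 67896) write x = 37430 + 67896t. Substituting into x ≡ 5 (mod 7) gives 67896t ≡ 4 (mod 7), and since 3⁻¹ ≡ 5 (mod 7), t ≡ 6. Hence x ≡ 37430 + 67896·6 = 444806 (mod 475272).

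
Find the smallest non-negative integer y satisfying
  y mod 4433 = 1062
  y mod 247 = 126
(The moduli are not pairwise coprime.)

67557

Combine the congruences pairwise.
gcd(4433, 247) = 13 and 13 | (126 − 1062), so the pair is consistent; merging gives y ≡ 67557 (mod 84227), where 84227 = lcm(4433, 247).
The solution is unique modulo lcm(4433, 247) = 84227.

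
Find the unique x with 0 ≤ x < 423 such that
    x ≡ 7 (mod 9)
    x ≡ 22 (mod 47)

From x ≡ 7 (mod 9) write x = 7 + 9t. Substituting into x ≡ 22 (mod 47) gives 9t ≡ 15 (mod 47), and since 9⁻¹ ≡ 21 (mod 47), t ≡ 33. Hence x ≡ 7 + 9·33 = 304 (mod 423).

304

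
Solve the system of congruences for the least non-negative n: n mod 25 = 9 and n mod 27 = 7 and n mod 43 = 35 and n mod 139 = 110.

2924809

The moduli are pairwise coprime; M = 25·27·43·139 = 4034475.
M/25 = 161379; 161379 ≡ 4 (mod 25); 4·19 ≡ 1, so inverse 19.
M/27 = 149425; 149425 ≡ 7 (mod 27); 7·4 ≡ 1, so inverse 4.
M/43 = 93825; 93825 ≡ 42 (mod 43); 42·42 ≡ 1, so inverse 42.
M/139 = 29025; 29025 ≡ 113 (mod 139); 113·16 ≡ 1, so inverse 16.
n ≡ 9·161379·19 + 7·149425·4 + 35·93825·42 + 110·29025·16 = 220786459.
220786459 mod 4034475 = 2924809.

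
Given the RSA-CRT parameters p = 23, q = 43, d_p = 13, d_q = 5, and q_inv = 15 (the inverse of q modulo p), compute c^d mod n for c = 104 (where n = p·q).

535

m₁ = c^(d_p) mod p: c ≡ 12 (mod 23), and 12^13 mod 23 = 6.
m₂ = c^(d_q) mod q: c ≡ 18 (mod 43), and 18^5 mod 43 = 19.
h = q_inv·(m₁ − m₂) mod p = 15·(6 − 19) mod 23 = 12.
m = m₂ + h·q = 19 + 12·43 = 535.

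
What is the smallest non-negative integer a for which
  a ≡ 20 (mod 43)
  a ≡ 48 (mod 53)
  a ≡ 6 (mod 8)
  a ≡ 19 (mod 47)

From a ≡ 20 (mod 43) write a = 20 + 43t. Substituting into a ≡ 48 (mod 53) gives 43t ≡ 28 (mod 53), and since 43⁻¹ ≡ 37 (mod 53), t ≡ 29. Hence a ≡ 20 + 43·29 = 1267 (mod 2279).
From a ≡ 1267 (mod 2279) write a = 1267 + 2279t. Substituting into a ≡ 6 (mod 8) gives 2279t ≡ 3 (mod 8), and since 7⁻¹ ≡ 7 (mod 8), t ≡ 5. Hence a ≡ 1267 + 2279·5 = 12662 (mod 18232).
From a ≡ 12662 (mod 18232) write a = 12662 + 18232t. Substituting into a ≡ 19 (mod 47) gives 18232t ≡ 0 (mod 47), and since 43⁻¹ ≡ 35 (mod 47), t ≡ 0. Hence a ≡ 12662 + 18232·0 = 12662 (mod 856904).

12662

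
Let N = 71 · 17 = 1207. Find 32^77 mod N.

427

Mod 71: 32 ≡ 32; by Fermat, exponent reduces to 77 mod 70 = 7; 32^7 ≡ 1 (mod 71).
Mod 17: 32 ≡ 15; by Fermat, exponent reduces to 77 mod 16 = 13; 15^13 ≡ 2 (mod 17).
Combine by CRT: x ≡ 1 (mod 71), x ≡ 2 (mod 17) ⇒ x ≡ 427 (mod 1207).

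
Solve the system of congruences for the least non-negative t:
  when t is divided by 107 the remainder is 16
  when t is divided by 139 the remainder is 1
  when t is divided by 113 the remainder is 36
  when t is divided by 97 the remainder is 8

57597153

The moduli are pairwise coprime; N = 107·139·113·97 = 163022953.
N/107 = 1523579; 1523579 ≡ 6 (mod 107); 6·18 ≡ 1, so inverse 18.
N/139 = 1172827; 1172827 ≡ 84 (mod 139); 84·48 ≡ 1, so inverse 48.
N/113 = 1442681; 1442681 ≡ 10 (mod 113); 10·34 ≡ 1, so inverse 34.
N/97 = 1680649; 1680649 ≡ 27 (mod 97); 27·18 ≡ 1, so inverse 18.
t ≡ 16·1523579·18 + 1·1172827·48 + 36·1442681·34 + 8·1680649·18 = 2502941448.
2502941448 mod 163022953 = 57597153.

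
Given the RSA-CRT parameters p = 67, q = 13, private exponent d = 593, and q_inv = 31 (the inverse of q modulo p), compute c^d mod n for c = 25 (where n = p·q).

d_p = d mod (p−1) = 593 mod 66 = 65; d_q = d mod (q−1) = 5.
m₁ = c^(d_p) mod p: c ≡ 25 (mod 67), and 25^65 mod 67 = 59.
m₂ = c^(d_q) mod q: c ≡ 12 (mod 13), and 12^5 mod 13 = 12.
h = q_inv·(m₁ − m₂) mod p = 31·(59 − 12) mod 67 = 50.
m = m₂ + h·q = 12 + 50·13 = 662.

662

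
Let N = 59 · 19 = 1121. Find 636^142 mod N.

Mod 59: 636 ≡ 46; by Fermat, exponent reduces to 142 mod 58 = 26; 46^26 ≡ 21 (mod 59).
Mod 19: 636 ≡ 9; by Fermat, exponent reduces to 142 mod 18 = 16; 9^16 ≡ 4 (mod 19).
Combine by CRT: x ≡ 21 (mod 59), x ≡ 4 (mod 19) ⇒ x ≡ 80 (mod 1121).

80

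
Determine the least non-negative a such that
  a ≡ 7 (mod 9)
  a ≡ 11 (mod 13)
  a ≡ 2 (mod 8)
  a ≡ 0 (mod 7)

2338

The moduli are pairwise coprime; N = 9·13·8·7 = 6552.
N/9 = 728; 728 ≡ 8 (mod 9); 8·8 ≡ 1, so inverse 8.
N/13 = 504; 504 ≡ 10 (mod 13); 10·4 ≡ 1, so inverse 4.
N/8 = 819; 819 ≡ 3 (mod 8); 3·3 ≡ 1, so inverse 3.
N/7 = 936; 936 ≡ 5 (mod 7); 5·3 ≡ 1, so inverse 3.
a ≡ 7·728·8 + 11·504·4 + 2·819·3 + 0·936·3 = 67858.
67858 mod 6552 = 2338.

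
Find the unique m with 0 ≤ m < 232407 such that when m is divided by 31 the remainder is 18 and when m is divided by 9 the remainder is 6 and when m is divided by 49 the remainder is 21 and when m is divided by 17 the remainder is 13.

61026

From m ≡ 18 (mod 31) write m = 18 + 31t. Substituting into m ≡ 6 (mod 9) gives 31t ≡ 6 (mod 9), and since 4⁻¹ ≡ 7 (mod 9), t ≡ 6. Hence m ≡ 18 + 31·6 = 204 (mod 279).
From m ≡ 204 (mod 279) write m = 204 + 279t. Substituting into m ≡ 21 (mod 49) gives 279t ≡ 13 (mod 49), and since 34⁻¹ ≡ 13 (mod 49), t ≡ 22. Hence m ≡ 204 + 279·22 = 6342 (mod 13671).
From m ≡ 6342 (mod 13671) write m = 6342 + 13671t. Substituting into m ≡ 13 (mod 17) gives 13671t ≡ 12 (mod 17), and since 3⁻¹ ≡ 6 (mod 17), t ≡ 4. Hence m ≡ 6342 + 13671·4 = 61026 (mod 232407).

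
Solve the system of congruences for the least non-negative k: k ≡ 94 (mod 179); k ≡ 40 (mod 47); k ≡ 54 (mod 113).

The moduli are pairwise coprime; N = 179·47·113 = 950669.
N/179 = 5311; 5311 ≡ 120 (mod 179); 120·91 ≡ 1, so inverse 91.
N/47 = 20227; 20227 ≡ 17 (mod 47); 17·36 ≡ 1, so inverse 36.
N/113 = 8413; 8413 ≡ 51 (mod 113); 51·82 ≡ 1, so inverse 82.
k ≡ 94·5311·91 + 40·20227·36 + 54·8413·82 = 111809938.
111809938 mod 950669 = 581665.

581665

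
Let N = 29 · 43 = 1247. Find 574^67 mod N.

745

Mod 29: 574 ≡ 23; by Fermat, exponent reduces to 67 mod 28 = 11; 23^11 ≡ 20 (mod 29).
Mod 43: 574 ≡ 15; by Fermat, exponent reduces to 67 mod 42 = 25; 15^25 ≡ 14 (mod 43).
Combine by CRT: x ≡ 20 (mod 29), x ≡ 14 (mod 43) ⇒ x ≡ 745 (mod 1247).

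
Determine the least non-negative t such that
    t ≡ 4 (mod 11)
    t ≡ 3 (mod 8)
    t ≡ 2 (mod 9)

The moduli are pairwise coprime; N = 11·8·9 = 792.
N/11 = 72; 72 ≡ 6 (mod 11); 6·2 ≡ 1, so inverse 2.
N/8 = 99; 99 ≡ 3 (mod 8); 3·3 ≡ 1, so inverse 3.
N/9 = 88; 88 ≡ 7 (mod 9); 7·4 ≡ 1, so inverse 4.
t ≡ 4·72·2 + 3·99·3 + 2·88·4 = 2171.
2171 mod 792 = 587.

587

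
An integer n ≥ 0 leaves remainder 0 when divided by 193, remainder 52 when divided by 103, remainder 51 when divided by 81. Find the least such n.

1569669

The moduli are pairwise coprime; M = 193·103·81 = 1610199.
M/193 = 8343; 8343 ≡ 44 (mod 193); 44·136 ≡ 1, so inverse 136.
M/103 = 15633; 15633 ≡ 80 (mod 103); 80·94 ≡ 1, so inverse 94.
M/81 = 19879; 19879 ≡ 34 (mod 81); 34·31 ≡ 1, so inverse 31.
n ≡ 0·8343·136 + 52·15633·94 + 51·19879·31 = 107842803.
107842803 mod 1610199 = 1569669.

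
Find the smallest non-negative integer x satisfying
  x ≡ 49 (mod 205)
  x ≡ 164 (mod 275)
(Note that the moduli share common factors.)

3739

Combine the congruences pairwise.
gcd(205, 275) = 5 and 5 | (164 − 49), so the pair is consistent; merging gives x ≡ 3739 (mod 11275), where 11275 = lcm(205, 275).
The solution is unique modulo lcm(205, 275) = 11275.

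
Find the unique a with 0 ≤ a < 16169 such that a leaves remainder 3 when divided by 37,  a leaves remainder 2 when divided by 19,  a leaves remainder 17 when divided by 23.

40

The moduli are pairwise coprime; N = 37·19·23 = 16169.
N/37 = 437; 437 ≡ 30 (mod 37); 30·21 ≡ 1, so inverse 21.
N/19 = 851; 851 ≡ 15 (mod 19); 15·14 ≡ 1, so inverse 14.
N/23 = 703; 703 ≡ 13 (mod 23); 13·16 ≡ 1, so inverse 16.
a ≡ 3·437·21 + 2·851·14 + 17·703·16 = 242575.
242575 mod 16169 = 40.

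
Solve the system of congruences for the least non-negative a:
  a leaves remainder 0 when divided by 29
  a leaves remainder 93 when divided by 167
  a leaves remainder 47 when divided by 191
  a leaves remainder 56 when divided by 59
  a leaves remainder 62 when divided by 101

From a ≡ 0 (mod 29) write a = 0 + 29t. Substituting into a ≡ 93 (mod 167) gives 29t ≡ 93 (mod 167), and since 29⁻¹ ≡ 144 (mod 167), t ≡ 32. Hence a ≡ 0 + 29·32 = 928 (mod 4843).
From a ≡ 928 (mod 4843) write a = 928 + 4843t. Substituting into a ≡ 47 (mod 191) gives 4843t ≡ 74 (mod 191), and since 68⁻¹ ≡ 59 (mod 191), t ≡ 164. Hence a ≡ 928 + 4843·164 = 795180 (mod 925013).
From a ≡ 795180 (mod 925013) write a = 795180 + 925013t. Substituting into a ≡ 56 (mod 59) gives 925013t ≡ 19 (mod 59), and since 11⁻¹ ≡ 43 (mod 59), t ≡ 50. Hence a ≡ 795180 + 925013·50 = 47045830 (mod 54575767).
From a ≡ 47045830 (mod 54575767) write a = 47045830 + 54575767t. Substituting into a ≡ 62 (mod 101) gives 54575767t ≡ 32 (mod 101), and since 13⁻¹ ≡ 70 (mod 101), t ≡ 18. Hence a ≡ 47045830 + 54575767·18 = 1029409636 (mod 5512152467).

1029409636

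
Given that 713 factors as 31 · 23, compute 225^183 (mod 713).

Mod 31: 225 ≡ 8; by Fermat, exponent reduces to 183 mod 30 = 3; 8^3 ≡ 16 (mod 31).
Mod 23: 225 ≡ 18; by Fermat, exponent reduces to 183 mod 22 = 7; 18^7 ≡ 6 (mod 23).
Combine by CRT: x ≡ 16 (mod 31), x ≡ 6 (mod 23) ⇒ x ≡ 512 (mod 713).

512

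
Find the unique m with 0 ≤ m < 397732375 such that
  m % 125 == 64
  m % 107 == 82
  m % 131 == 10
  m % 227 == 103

188641189

Combine the congruences pairwise.
From m ≡ 64 (mod 125) write m = 64 + 125t. Substituting into m ≡ 82 (mod 107) gives 125t ≡ 18 (mod 107), and since 18⁻¹ ≡ 6 (mod 107), t ≡ 1. Hence m ≡ 64 + 125·1 = 189 (mod 13375).
From m ≡ 189 (mod 13375) write m = 189 + 13375t. Substituting into m ≡ 10 (mod 131) gives 13375t ≡ 83 (mod 131), and since 13⁻¹ ≡ 121 (mod 131), t ≡ 87. Hence m ≡ 189 + 13375·87 = 1163814 (mod 1752125).
From m ≡ 1163814 (mod 1752125) write m = 1163814 + 1752125t. Substituting into m ≡ 103 (mod 227) gives 1752125t ≡ 118 (mod 227), and since 139⁻¹ ≡ 49 (mod 227), t ≡ 107. Hence m ≡ 1163814 + 1752125·107 = 188641189 (mod 397732375).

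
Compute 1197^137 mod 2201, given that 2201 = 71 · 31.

485

Mod 71: 1197 ≡ 61; by Fermat, exponent reduces to 137 mod 70 = 67; 61^67 ≡ 59 (mod 71).
Mod 31: 1197 ≡ 19; by Fermat, exponent reduces to 137 mod 30 = 17; 19^17 ≡ 20 (mod 31).
Combine by CRT: x ≡ 59 (mod 71), x ≡ 20 (mod 31) ⇒ x ≡ 485 (mod 2201).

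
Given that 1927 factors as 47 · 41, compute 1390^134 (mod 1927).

51

Mod 47: 1390 ≡ 27; by Fermat, exponent reduces to 134 mod 46 = 42; 27^42 ≡ 4 (mod 47).
Mod 41: 1390 ≡ 37; by Fermat, exponent reduces to 134 mod 40 = 14; 37^14 ≡ 10 (mod 41).
Combine by CRT: x ≡ 4 (mod 47), x ≡ 10 (mod 41) ⇒ x ≡ 51 (mod 1927).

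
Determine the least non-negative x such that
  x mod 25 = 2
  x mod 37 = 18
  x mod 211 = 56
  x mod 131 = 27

18602027

From x ≡ 2 (mod 25) write x = 2 + 25t. Substituting into x ≡ 18 (mod 37) gives 25t ≡ 16 (mod 37), and since 25⁻¹ ≡ 3 (mod 37), t ≡ 11. Hence x ≡ 2 + 25·11 = 277 (mod 925).
From x ≡ 277 (mod 925) write x = 277 + 925t. Substituting into x ≡ 56 (mod 211) gives 925t ≡ 201 (mod 211), and since 81⁻¹ ≡ 99 (mod 211), t ≡ 65. Hence x ≡ 277 + 925·65 = 60402 (mod 195175).
From x ≡ 60402 (mod 195175) write x = 60402 + 195175t. Substituting into x ≡ 27 (mod 131) gives 195175t ≡ 16 (mod 131), and since 116⁻¹ ≡ 96 (mod 131), t ≡ 95. Hence x ≡ 60402 + 195175·95 = 18602027 (mod 25567925).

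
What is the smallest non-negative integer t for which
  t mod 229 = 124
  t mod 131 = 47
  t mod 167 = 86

610638

The moduli are pairwise coprime; N = 229·131·167 = 5009833.
N/229 = 21877; 21877 ≡ 122 (mod 229); 122·107 ≡ 1, so inverse 107.
N/131 = 38243; 38243 ≡ 122 (mod 131); 122·29 ≡ 1, so inverse 29.
N/167 = 29999; 29999 ≡ 106 (mod 167); 106·52 ≡ 1, so inverse 52.
t ≡ 124·21877·107 + 47·38243·29 + 86·29999·52 = 476544773.
476544773 mod 5009833 = 610638.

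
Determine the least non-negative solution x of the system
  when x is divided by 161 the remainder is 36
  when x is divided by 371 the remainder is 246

8408

Combine the congruences pairwise.
gcd(161, 371) = 7 and 7 | (246 − 36), so the pair is consistent; merging gives x ≡ 8408 (mod 8533), where 8533 = lcm(161, 371).
The solution is unique modulo lcm(161, 371) = 8533.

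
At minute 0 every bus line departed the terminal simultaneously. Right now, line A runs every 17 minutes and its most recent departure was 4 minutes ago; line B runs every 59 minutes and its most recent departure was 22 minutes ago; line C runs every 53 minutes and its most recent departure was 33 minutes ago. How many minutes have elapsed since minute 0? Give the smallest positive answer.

40260

The moduli are pairwise coprime; N = 17·59·53 = 53159.
N/17 = 3127; 3127 ≡ 16 (mod 17); 16·16 ≡ 1, so inverse 16.
N/59 = 901; 901 ≡ 16 (mod 59); 16·48 ≡ 1, so inverse 48.
N/53 = 1003; 1003 ≡ 49 (mod 53); 49·13 ≡ 1, so inverse 13.
t ≡ 4·3127·16 + 22·901·48 + 33·1003·13 = 1581871.
1581871 mod 53159 = 40260.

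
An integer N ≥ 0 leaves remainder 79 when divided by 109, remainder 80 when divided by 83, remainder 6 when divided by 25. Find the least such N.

128481

From N ≡ 79 (mod 109) write N = 79 + 109t. Substituting into N ≡ 80 (mod 83) gives 109t ≡ 1 (mod 83), and since 26⁻¹ ≡ 16 (mod 83), t ≡ 16. Hence N ≡ 79 + 109·16 = 1823 (mod 9047).
From N ≡ 1823 (mod 9047) write N = 1823 + 9047t. Substituting into N ≡ 6 (mod 25) gives 9047t ≡ 8 (mod 25), and since 22⁻¹ ≡ 8 (mod 25), t ≡ 14. Hence N ≡ 1823 + 9047·14 = 128481 (mod 226175).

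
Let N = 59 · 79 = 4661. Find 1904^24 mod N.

Mod 59: 1904 ≡ 16; 16^24 ≡ 19 (mod 59).
Mod 79: 1904 ≡ 8; 8^24 ≡ 21 (mod 79).
Combine by CRT: x ≡ 19 (mod 59), x ≡ 21 (mod 79) ⇒ x ≡ 4208 (mod 4661).

4208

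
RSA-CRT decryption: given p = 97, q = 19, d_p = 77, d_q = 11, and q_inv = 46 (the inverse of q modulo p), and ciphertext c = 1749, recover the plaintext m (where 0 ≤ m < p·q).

533

m₁ = c^(d_p) mod p: c ≡ 3 (mod 97), and 3^77 mod 97 = 48.
m₂ = c^(d_q) mod q: c ≡ 1 (mod 19), and 1^11 mod 19 = 1.
h = q_inv·(m₁ − m₂) mod p = 46·(48 − 1) mod 97 = 28.
m = m₂ + h·q = 1 + 28·19 = 533.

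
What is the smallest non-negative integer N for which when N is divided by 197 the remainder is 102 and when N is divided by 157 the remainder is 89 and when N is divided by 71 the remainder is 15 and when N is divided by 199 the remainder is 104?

From N ≡ 102 (mod 197) write N = 102 + 197t. Substituting into N ≡ 89 (mod 157) gives 197t ≡ 144 (mod 157), and since 40⁻¹ ≡ 106 (mod 157), t ≡ 35. Hence N ≡ 102 + 197·35 = 6997 (mod 30929).
From N ≡ 6997 (mod 30929) write N = 6997 + 30929t. Substituting into N ≡ 15 (mod 71) gives 30929t ≡ 47 (mod 71), and since 44⁻¹ ≡ 21 (mod 71), t ≡ 64. Hence N ≡ 6997 + 30929·64 = 1986453 (mod 2195959).
From N ≡ 1986453 (mod 2195959) write N = 1986453 + 2195959t. Substituting into N ≡ 104 (mod 199) gives 2195959t ≡ 69 (mod 199), and since 193⁻¹ ≡ 33 (mod 199), t ≡ 88. Hence N ≡ 1986453 + 2195959·88 = 195230845 (mod 436995841).

195230845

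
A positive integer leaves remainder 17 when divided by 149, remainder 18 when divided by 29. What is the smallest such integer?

3295

From m ≡ 17 (mod 149) write m = 17 + 149t. Substituting into m ≡ 18 (mod 29) gives 149t ≡ 1 (mod 29), and since 4⁻¹ ≡ 22 (mod 29), t ≡ 22. Hence m ≡ 17 + 149·22 = 3295 (mod 4321).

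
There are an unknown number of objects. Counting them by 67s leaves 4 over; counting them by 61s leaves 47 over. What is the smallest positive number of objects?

From N ≡ 4 (mod 67) write N = 4 + 67t. Substituting into N ≡ 47 (mod 61) gives 67t ≡ 43 (mod 61), and since 6⁻¹ ≡ 51 (mod 61), t ≡ 58. Hence N ≡ 4 + 67·58 = 3890 (mod 4087).

3890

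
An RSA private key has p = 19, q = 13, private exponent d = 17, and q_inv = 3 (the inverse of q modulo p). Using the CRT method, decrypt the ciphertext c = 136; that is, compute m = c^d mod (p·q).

d_p = d mod (p−1) = 17 mod 18 = 17; d_q = d mod (q−1) = 5.
m₁ = c^(d_p) mod p: c ≡ 3 (mod 19), and 3^17 mod 19 = 13.
m₂ = c^(d_q) mod q: c ≡ 6 (mod 13), and 6^5 mod 13 = 2.
h = q_inv·(m₁ − m₂) mod p = 3·(13 − 2) mod 19 = 14.
m = m₂ + h·q = 2 + 14·13 = 184.

184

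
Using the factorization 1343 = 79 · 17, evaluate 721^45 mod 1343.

176

Mod 79: 721 ≡ 10; 10^45 ≡ 18 (mod 79).
Mod 17: 721 ≡ 7; by Fermat, exponent reduces to 45 mod 16 = 13; 7^13 ≡ 6 (mod 17).
Combine by CRT: x ≡ 18 (mod 79), x ≡ 6 (mod 17) ⇒ x ≡ 176 (mod 1343).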